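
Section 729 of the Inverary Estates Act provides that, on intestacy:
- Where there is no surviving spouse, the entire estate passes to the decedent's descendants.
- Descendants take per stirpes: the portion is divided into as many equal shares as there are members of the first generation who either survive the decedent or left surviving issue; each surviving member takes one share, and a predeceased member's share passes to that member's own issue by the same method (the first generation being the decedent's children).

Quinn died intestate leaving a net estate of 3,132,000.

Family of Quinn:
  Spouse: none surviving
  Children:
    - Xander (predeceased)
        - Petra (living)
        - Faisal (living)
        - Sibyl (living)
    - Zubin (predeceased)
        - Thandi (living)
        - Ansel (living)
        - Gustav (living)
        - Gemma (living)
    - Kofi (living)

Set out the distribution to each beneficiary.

Petra: 348,000; Faisal: 348,000; Sibyl: 348,000; Thandi: 261,000; Ansel: 261,000; Gustav: 261,000; Gemma: 261,000; Kofi: 1,044,000

The entire 3,132,000 passes to the descendants.
That amount (3,132,000) is divided into 3 shares of 1,044,000: Kofi takes 1,044,000; Xander's 1,044,000 share passes to Xander's issue; Zubin's 1,044,000 share passes to Zubin's issue.
Xander's share (1,044,000) is divided into 3 shares of 348,000: Petra, Faisal, and Sibyl each take 348,000.
Zubin's share (1,044,000) is divided into 4 shares of 261,000: Thandi, Ansel, Gustav, and Gemma each take 261,000.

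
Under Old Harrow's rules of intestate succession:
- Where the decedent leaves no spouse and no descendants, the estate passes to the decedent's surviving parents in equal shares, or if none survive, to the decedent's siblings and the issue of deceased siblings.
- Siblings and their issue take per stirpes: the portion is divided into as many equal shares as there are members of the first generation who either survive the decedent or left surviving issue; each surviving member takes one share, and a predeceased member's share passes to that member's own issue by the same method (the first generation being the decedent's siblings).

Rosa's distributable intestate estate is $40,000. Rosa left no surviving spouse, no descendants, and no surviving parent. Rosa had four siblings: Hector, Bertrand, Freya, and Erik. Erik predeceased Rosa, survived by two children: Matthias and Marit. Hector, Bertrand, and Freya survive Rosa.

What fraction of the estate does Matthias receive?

The entire $40,000 passes to the siblings and their issue.
That amount ($40,000) is divided into 4 shares of $10,000: Hector, Bertrand, and Freya each take $10,000; Erik's $10,000 share passes to Erik's issue.
Erik's share ($10,000) is divided into 2 shares of $5,000: Matthias and Marit each take $5,000.

Matthias receives 1/8 of the estate.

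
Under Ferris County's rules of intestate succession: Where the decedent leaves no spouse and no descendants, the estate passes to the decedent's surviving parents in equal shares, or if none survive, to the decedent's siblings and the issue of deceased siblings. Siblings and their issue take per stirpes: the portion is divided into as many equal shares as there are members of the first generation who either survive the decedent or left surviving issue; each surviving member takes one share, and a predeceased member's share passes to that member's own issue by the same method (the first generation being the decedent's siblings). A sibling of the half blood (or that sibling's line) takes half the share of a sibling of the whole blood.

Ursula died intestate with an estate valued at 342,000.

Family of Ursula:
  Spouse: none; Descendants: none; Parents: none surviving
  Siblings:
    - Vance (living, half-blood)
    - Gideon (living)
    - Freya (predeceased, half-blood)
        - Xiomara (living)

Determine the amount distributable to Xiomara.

The entire 342,000 passes to the siblings and their issue.
Counting each half-blood sibling's line as half a unit, there are 2 units in 342,000, so one unit is 171,000. Whole-blood lines (Gideon) take 171,000 each; half-blood lines (Vance and Freya) take 85,500 each.
Freya's share (85,500) passes entirely to Xiomara.

Xiomara receives 85,500.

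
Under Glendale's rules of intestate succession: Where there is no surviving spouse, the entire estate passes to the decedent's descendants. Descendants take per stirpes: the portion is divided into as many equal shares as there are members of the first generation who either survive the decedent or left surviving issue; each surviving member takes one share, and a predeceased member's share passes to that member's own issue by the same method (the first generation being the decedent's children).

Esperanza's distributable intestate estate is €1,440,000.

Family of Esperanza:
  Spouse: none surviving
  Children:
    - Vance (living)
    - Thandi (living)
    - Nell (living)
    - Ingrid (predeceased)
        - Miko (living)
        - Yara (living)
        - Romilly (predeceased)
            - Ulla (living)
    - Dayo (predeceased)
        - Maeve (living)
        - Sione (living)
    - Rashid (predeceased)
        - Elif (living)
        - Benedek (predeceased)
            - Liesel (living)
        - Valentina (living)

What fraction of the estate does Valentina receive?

Valentina receives 1/18 of the estate.

The entire €1,440,000 passes to the descendants.
That amount (€1,440,000) is divided into 6 shares of €240,000: Vance, Thandi, and Nell each take €240,000; Ingrid's €240,000 share passes to Ingrid's issue; Dayo's €240,000 share passes to Dayo's issue; Rashid's €240,000 share passes to Rashid's issue.
Ingrid's share (€240,000) is divided into 3 shares of €80,000: Miko and Yara each take €80,000; Romilly's €80,000 share passes to Romilly's issue.
Romilly's share (€80,000) passes entirely to Ulla.
Dayo's share (€240,000) is divided into 2 shares of €120,000: Maeve and Sione each take €120,000.
Rashid's share (€240,000) is divided into 3 shares of €80,000: Elif and Valentina each take €80,000; Benedek's €80,000 share passes to Benedek's issue.
Benedek's share (€80,000) passes entirely to Liesel.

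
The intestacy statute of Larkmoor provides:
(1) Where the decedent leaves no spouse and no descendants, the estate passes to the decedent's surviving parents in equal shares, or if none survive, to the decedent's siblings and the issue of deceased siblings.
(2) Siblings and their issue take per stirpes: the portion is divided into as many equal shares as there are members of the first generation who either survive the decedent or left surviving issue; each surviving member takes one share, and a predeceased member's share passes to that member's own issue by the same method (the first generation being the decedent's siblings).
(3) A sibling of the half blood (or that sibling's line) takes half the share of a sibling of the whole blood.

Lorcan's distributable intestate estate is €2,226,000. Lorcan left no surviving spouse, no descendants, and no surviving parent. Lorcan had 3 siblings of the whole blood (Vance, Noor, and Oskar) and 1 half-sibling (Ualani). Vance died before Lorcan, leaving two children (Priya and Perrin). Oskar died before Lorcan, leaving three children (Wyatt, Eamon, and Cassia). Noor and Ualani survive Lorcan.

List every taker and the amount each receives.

Priya: €318,000; Perrin: €318,000; Noor: €636,000; Wyatt: €212,000; Eamon: €212,000; Cassia: €212,000; Ualani: €318,000

The entire €2,226,000 passes to the siblings and their issue.
Counting each half-blood sibling's line as half a unit, there are 7/2 units in €2,226,000, so one unit is €636,000. Whole-blood lines (Vance, Noor, and Oskar) take €636,000 each; half-blood lines (Ualani) take €318,000 each.
Vance's share (€636,000) is divided into 2 shares of €318,000: Priya and Perrin each take €318,000.
Oskar's share (€636,000) is divided into 3 shares of €212,000: Wyatt, Eamon, and Cassia each take €212,000.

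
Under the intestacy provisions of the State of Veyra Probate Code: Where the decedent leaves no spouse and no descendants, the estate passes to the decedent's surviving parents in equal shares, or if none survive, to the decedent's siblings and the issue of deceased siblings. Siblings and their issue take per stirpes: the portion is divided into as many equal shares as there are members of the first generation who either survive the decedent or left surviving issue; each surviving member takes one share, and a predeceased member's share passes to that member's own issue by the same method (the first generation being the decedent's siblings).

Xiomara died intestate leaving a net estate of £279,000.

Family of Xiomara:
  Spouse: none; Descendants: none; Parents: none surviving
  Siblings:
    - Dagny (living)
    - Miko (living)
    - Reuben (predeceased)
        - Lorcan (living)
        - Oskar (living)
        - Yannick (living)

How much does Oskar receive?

Oskar receives £31,000.

The entire £279,000 passes to the siblings and their issue.
That amount (£279,000) is divided into 3 shares of £93,000: Dagny and Miko each take £93,000; Reuben's £93,000 share passes to Reuben's issue.
Reuben's share (£93,000) is divided into 3 shares of £31,000: Lorcan, Oskar, and Yannick each take £31,000.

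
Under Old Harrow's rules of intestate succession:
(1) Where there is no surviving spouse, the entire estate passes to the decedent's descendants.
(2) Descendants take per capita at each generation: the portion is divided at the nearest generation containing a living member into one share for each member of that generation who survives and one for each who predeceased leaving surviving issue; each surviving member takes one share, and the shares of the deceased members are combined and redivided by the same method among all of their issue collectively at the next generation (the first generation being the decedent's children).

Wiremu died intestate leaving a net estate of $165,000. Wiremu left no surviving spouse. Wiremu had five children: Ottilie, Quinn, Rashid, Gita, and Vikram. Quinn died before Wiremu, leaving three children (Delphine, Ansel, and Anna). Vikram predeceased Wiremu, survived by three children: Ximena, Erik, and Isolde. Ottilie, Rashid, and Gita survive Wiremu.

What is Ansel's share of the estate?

The entire $165,000 passes to the descendants.
That amount ($165,000) is divided at the children's generation into 5 shares of $33,000. Ottilie, Rashid, and Gita each take $33,000. The 2 shares of the deceased (Quinn and Vikram) are combined into a pool of $66,000.
That pool ($66,000) is divided at the grandchildren's generation equally among Delphine, Ansel, Anna, Ximena, Erik, and Isolde: $11,000 each.

Ansel receives $11,000.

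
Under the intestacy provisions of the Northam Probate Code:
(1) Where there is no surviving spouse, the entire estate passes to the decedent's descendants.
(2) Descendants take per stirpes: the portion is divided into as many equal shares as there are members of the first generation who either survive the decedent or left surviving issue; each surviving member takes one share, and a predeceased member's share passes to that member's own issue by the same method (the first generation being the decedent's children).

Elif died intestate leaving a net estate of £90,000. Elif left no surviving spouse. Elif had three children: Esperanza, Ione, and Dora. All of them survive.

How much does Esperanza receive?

The entire £90,000 passes to the descendants.
That amount (£90,000) is divided into 3 shares of £30,000: Esperanza, Ione, and Dora each take £30,000.

Esperanza receives £30,000.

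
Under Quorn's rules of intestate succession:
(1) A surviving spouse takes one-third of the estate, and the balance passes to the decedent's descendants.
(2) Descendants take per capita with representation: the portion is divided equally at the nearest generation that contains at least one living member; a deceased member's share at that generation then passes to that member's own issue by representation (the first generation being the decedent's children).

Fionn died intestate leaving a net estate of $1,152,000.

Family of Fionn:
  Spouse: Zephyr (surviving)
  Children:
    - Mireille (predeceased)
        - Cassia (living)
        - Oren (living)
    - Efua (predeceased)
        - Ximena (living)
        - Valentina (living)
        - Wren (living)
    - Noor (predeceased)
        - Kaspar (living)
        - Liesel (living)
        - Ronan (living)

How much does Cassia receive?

Cassia receives $96,000.

Zephyr takes one-third of $1,152,000 = $384,000. The remaining $768,000 passes to the descendants.
No child survives, so the initial division is made at the grandchildren's generation.
The descendants' portion ($768,000) is divided into 8 shares of $96,000: Cassia, Oren, Ximena, Valentina, Wren, Kaspar, Liesel, and Ronan each take $96,000.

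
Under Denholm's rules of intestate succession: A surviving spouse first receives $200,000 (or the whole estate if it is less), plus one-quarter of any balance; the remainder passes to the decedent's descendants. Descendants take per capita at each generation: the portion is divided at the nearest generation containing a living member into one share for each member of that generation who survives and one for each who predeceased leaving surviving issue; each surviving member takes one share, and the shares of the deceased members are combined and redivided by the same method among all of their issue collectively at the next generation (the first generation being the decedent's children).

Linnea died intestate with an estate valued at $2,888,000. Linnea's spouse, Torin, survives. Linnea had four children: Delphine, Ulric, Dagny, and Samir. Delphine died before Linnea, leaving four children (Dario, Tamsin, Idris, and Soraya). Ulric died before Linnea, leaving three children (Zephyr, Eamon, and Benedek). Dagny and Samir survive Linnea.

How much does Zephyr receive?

Torin first takes $200,000, leaving a balance of $2,688,000. Torin then takes one-quarter of the balance ($672,000), for a total of $872,000. The remaining $2,016,000 passes to the descendants.
The descendants' portion ($2,016,000) is divided at the children's generation into 4 shares of $504,000. Dagny and Samir each take $504,000. The 2 shares of the deceased (Delphine and Ulric) are combined into a pool of $1,008,000.
That pool ($1,008,000) is divided at the grandchildren's generation equally among Dario, Tamsin, Idris, Soraya, Zephyr, Eamon, and Benedek: $144,000 each.

Zephyr receives $144,000.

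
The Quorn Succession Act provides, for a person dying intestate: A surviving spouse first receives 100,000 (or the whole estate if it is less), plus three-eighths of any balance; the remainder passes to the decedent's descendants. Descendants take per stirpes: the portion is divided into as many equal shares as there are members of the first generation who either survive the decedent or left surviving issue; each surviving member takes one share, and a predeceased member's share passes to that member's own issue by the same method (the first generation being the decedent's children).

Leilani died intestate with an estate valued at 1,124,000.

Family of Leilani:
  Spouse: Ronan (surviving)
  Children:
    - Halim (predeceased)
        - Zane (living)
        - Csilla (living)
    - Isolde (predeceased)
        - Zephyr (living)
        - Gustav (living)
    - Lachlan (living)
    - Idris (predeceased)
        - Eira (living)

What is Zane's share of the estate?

Ronan first takes 100,000, leaving a balance of 1,024,000. Ronan then takes three-eighths of the balance (384,000), for a total of 484,000. The remaining 640,000 passes to the descendants.
The descendants' portion (640,000) is divided into 4 shares of 160,000: Lachlan takes 160,000; Halim's 160,000 share passes to Halim's issue; Isolde's 160,000 share passes to Isolde's issue; Idris's 160,000 share passes to Idris's issue.
Halim's share (160,000) is divided into 2 shares of 80,000: Zane and Csilla each take 80,000.
Isolde's share (160,000) is divided into 2 shares of 80,000: Zephyr and Gustav each take 80,000.
Idris's share (160,000) passes entirely to Eira.

Zane receives 80,000.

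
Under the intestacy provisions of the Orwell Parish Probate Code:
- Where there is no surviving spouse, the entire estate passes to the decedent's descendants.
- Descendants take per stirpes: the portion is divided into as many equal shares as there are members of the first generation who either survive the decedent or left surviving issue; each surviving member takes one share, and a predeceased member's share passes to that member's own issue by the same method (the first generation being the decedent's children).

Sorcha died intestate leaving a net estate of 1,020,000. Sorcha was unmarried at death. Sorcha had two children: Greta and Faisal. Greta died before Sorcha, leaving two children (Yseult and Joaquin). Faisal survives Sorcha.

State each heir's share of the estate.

Yseult: 255,000; Joaquin: 255,000; Faisal: 510,000

The entire 1,020,000 passes to the descendants.
That amount (1,020,000) is divided into 2 shares of 510,000: Faisal takes 510,000; Greta's 510,000 share passes to Greta's issue.
Greta's share (510,000) is divided into 2 shares of 255,000: Yseult and Joaquin each take 255,000.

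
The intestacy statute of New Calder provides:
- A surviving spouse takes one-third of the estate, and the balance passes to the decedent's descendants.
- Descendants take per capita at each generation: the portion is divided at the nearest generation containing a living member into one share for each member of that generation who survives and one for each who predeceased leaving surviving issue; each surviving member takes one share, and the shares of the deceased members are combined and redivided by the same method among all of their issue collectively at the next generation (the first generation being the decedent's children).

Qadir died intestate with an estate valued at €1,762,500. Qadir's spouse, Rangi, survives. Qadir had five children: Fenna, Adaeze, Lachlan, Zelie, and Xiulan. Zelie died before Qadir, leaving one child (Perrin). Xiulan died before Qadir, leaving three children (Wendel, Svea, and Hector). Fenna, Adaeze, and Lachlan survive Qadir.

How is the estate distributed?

Rangi takes one-third of €1,762,500 = €587,500. The remaining €1,175,000 passes to the descendants.
The descendants' portion (€1,175,000) is divided at the children's generation into 5 shares of €235,000. Fenna, Adaeze, and Lachlan each take €235,000. The 2 shares of the deceased (Zelie and Xiulan) are combined into a pool of €470,000.
That pool (€470,000) is divided at the grandchildren's generation equally among Perrin, Wendel, Svea, and Hector: €117,500 each.

Rangi: €587,500; Fenna: €235,000; Adaeze: €235,000; Lachlan: €235,000; Perrin: €117,500; Wendel: €117,500; Svea: €117,500; Hector: €117,500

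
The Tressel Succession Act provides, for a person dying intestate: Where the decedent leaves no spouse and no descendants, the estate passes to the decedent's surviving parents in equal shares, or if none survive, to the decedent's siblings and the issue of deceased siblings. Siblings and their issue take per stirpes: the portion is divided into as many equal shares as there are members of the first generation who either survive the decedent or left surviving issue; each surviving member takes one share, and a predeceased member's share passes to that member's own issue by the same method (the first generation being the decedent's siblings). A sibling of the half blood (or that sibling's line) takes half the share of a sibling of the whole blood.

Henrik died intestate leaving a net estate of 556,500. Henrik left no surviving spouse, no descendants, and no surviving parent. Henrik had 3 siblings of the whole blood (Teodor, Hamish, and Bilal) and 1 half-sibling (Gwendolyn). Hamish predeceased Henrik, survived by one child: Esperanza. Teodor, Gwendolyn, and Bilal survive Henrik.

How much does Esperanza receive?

The entire 556,500 passes to the siblings and their issue.
Counting each half-blood sibling's line as half a unit, there are 7/2 units in 556,500, so one unit is 159,000. Whole-blood lines (Teodor, Hamish, and Bilal) take 159,000 each; half-blood lines (Gwendolyn) take 79,500 each.
Hamish's share (159,000) passes entirely to Esperanza.

Esperanza receives 159,000.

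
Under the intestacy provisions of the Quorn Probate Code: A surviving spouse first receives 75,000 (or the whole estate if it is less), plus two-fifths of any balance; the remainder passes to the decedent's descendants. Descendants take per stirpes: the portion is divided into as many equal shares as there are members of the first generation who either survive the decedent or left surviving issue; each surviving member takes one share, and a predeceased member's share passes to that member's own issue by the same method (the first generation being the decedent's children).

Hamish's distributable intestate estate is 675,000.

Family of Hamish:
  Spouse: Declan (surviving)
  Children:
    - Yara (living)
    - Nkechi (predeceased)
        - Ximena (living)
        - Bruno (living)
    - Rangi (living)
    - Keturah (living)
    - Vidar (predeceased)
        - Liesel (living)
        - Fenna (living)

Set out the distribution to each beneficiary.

Declan first takes 75,000, leaving a balance of 600,000. Declan then takes two-fifths of the balance (240,000), for a total of 315,000. The remaining 360,000 passes to the descendants.
The descendants' portion (360,000) is divided into 5 shares of 72,000: Yara, Rangi, and Keturah each take 72,000; Nkechi's 72,000 share passes to Nkechi's issue; Vidar's 72,000 share passes to Vidar's issue.
Nkechi's share (72,000) is divided into 2 shares of 36,000: Ximena and Bruno each take 36,000.
Vidar's share (72,000) is divided into 2 shares of 36,000: Liesel and Fenna each take 36,000.

Declan: 315,000; Yara: 72,000; Ximena: 36,000; Bruno: 36,000; Rangi: 72,000; Keturah: 72,000; Liesel: 36,000; Fenna: 36,000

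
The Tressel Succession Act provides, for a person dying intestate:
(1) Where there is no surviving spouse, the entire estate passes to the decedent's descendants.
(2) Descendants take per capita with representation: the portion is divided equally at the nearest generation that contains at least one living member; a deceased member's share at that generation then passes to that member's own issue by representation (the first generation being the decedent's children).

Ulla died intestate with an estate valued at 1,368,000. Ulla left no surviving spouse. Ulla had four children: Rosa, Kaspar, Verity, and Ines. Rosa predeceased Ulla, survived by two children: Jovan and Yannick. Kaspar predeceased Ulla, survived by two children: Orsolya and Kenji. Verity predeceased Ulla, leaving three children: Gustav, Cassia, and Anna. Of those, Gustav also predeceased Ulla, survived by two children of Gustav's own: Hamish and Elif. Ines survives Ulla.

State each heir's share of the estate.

The entire 1,368,000 passes to the descendants.
That amount (1,368,000) is divided into 4 shares of 342,000: Ines takes 342,000; Rosa's 342,000 share passes to Rosa's issue; Kaspar's 342,000 share passes to Kaspar's issue; Verity's 342,000 share passes to Verity's issue.
Rosa's share (342,000) is divided into 2 shares of 171,000: Jovan and Yannick each take 171,000.
Kaspar's share (342,000) is divided into 2 shares of 171,000: Orsolya and Kenji each take 171,000.
Verity's share (342,000) is divided into 3 shares of 114,000: Cassia and Anna each take 114,000; Gustav's 114,000 share passes to Gustav's issue.
Gustav's share (114,000) is divided into 2 shares of 57,000: Hamish and Elif each take 57,000.

Jovan: 171,000; Yannick: 171,000; Orsolya: 171,000; Kenji: 171,000; Hamish: 57,000; Elif: 57,000; Cassia: 114,000; Anna: 114,000; Ines: 342,000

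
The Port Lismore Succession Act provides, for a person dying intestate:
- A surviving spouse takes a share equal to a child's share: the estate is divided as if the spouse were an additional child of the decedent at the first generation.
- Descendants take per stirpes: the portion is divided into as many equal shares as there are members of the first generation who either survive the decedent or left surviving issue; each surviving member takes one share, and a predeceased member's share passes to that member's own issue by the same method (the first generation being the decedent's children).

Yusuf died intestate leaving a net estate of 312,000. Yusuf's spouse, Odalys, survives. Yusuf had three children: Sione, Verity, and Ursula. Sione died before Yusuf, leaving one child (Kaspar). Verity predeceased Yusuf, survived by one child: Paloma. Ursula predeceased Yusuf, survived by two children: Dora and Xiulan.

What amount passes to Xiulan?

Xiulan receives 39,000.

The spouse counts as an additional share at the children's level, so there are 4 primary shares of 78,000. Odalys takes one such share (78,000).
The children's combined portion (234,000) is divided into 3 shares of 78,000: Sione's 78,000 share passes to Sione's issue; Verity's 78,000 share passes to Verity's issue; Ursula's 78,000 share passes to Ursula's issue.
Sione's share (78,000) passes entirely to Kaspar.
Verity's share (78,000) passes entirely to Paloma.
Ursula's share (78,000) is divided into 2 shares of 39,000: Dora and Xiulan each take 39,000.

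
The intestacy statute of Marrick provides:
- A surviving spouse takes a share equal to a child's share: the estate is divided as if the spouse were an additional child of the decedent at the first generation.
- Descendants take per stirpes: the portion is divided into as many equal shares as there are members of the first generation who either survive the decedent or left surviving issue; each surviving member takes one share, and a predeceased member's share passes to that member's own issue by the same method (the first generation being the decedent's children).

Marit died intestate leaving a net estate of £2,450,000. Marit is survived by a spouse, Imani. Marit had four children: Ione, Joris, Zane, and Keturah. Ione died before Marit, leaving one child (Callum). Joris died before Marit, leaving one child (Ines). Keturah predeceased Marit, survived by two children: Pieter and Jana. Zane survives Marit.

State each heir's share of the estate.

The spouse counts as an additional share at the children's level, so there are 5 primary shares of £490,000. Imani takes one such share (£490,000).
The children's combined portion (£1,960,000) is divided into 4 shares of £490,000: Zane takes £490,000; Ione's £490,000 share passes to Ione's issue; Joris's £490,000 share passes to Joris's issue; Keturah's £490,000 share passes to Keturah's issue.
Ione's share (£490,000) passes entirely to Callum.
Joris's share (£490,000) passes entirely to Ines.
Keturah's share (£490,000) is divided into 2 shares of £245,000: Pieter and Jana each take £245,000.

Imani: £490,000; Callum: £490,000; Ines: £490,000; Zane: £490,000; Pieter: £245,000; Jana: £245,000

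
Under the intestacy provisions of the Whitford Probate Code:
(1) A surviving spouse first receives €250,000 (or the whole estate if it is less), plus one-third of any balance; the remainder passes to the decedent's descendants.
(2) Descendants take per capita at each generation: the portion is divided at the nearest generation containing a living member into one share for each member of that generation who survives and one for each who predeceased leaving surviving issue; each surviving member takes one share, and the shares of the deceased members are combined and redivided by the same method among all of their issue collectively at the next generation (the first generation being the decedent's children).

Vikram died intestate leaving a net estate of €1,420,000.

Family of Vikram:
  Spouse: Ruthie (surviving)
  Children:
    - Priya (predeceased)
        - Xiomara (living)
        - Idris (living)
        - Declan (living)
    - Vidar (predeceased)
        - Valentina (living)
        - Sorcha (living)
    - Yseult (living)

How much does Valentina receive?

Ruthie first takes €250,000, leaving a balance of €1,170,000. Ruthie then takes one-third of the balance (€390,000), for a total of €640,000. The remaining €780,000 passes to the descendants.
The descendants' portion (€780,000) is divided at the children's generation into 3 shares of €260,000. Yseult takes €260,000. The 2 shares of the deceased (Priya and Vidar) are combined into a pool of €520,000.
That pool (€520,000) is divided at the grandchildren's generation equally among Xiomara, Idris, Declan, Valentina, and Sorcha: €104,000 each.

Valentina receives €104,000.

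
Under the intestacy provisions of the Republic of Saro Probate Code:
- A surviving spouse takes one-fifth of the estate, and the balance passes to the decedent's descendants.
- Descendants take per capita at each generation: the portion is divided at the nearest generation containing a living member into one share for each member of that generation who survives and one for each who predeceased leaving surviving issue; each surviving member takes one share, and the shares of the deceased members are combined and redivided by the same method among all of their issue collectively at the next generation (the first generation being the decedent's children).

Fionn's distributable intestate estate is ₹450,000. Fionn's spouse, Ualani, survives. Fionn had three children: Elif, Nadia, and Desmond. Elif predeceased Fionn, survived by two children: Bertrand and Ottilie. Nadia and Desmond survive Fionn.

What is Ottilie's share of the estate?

Ualani takes one-fifth of ₹450,000 = ₹90,000. The remaining ₹360,000 passes to the descendants.
The descendants' portion (₹360,000) is divided at the children's generation into 3 shares of ₹120,000. Nadia and Desmond each take ₹120,000. The remaining share for the deceased Elif (₹120,000) is carried to the next generation.
That pool (₹120,000) is divided at the grandchildren's generation equally among Bertrand and Ottilie: ₹60,000 each.

Ottilie receives ₹60,000.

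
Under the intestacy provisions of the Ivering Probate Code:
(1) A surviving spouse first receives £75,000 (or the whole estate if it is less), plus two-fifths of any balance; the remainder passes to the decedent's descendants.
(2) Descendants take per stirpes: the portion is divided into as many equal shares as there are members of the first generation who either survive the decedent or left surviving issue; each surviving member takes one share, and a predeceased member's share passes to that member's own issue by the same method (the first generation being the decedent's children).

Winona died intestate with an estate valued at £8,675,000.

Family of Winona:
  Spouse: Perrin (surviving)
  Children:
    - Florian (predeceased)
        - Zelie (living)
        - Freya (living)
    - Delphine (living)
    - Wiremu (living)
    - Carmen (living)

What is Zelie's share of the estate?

Zelie receives £645,000.

Perrin first takes £75,000, leaving a balance of £8,600,000. Perrin then takes two-fifths of the balance (£3,440,000), for a total of £3,515,000. The remaining £5,160,000 passes to the descendants.
The descendants' portion (£5,160,000) is divided into 4 shares of £1,290,000: Delphine, Wiremu, and Carmen each take £1,290,000; Florian's £1,290,000 share passes to Florian's issue.
Florian's share (£1,290,000) is divided into 2 shares of £645,000: Zelie and Freya each take £645,000.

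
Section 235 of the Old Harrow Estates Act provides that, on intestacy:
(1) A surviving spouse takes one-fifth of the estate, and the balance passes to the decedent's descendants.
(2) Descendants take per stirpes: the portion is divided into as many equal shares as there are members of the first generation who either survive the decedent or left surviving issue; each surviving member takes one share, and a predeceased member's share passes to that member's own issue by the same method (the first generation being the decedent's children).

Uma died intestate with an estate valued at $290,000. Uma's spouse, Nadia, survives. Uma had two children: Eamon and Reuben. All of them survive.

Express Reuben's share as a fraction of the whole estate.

Reuben receives 2/5 of the estate.

Nadia takes one-fifth of $290,000 = $58,000. The remaining $232,000 passes to the descendants.
The descendants' portion ($232,000) is divided into 2 shares of $116,000: Eamon and Reuben each take $116,000.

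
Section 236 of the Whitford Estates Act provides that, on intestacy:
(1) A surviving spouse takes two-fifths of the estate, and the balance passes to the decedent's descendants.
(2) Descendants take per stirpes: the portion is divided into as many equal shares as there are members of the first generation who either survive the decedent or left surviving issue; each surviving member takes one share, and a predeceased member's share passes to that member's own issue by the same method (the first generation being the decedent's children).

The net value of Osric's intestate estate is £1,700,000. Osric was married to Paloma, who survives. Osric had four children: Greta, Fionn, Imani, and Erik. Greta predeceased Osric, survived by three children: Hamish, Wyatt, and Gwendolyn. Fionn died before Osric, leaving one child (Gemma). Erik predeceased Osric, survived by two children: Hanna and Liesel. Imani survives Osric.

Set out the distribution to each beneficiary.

Paloma: £680,000; Hamish: £85,000; Wyatt: £85,000; Gwendolyn: £85,000; Gemma: £255,000; Imani: £255,000; Hanna: £127,500; Liesel: £127,500

Paloma takes two-fifths of £1,700,000 = £680,000. The remaining £1,020,000 passes to the descendants.
The descendants' portion (£1,020,000) is divided into 4 shares of £255,000: Imani takes £255,000; Greta's £255,000 share passes to Greta's issue; Fionn's £255,000 share passes to Fionn's issue; Erik's £255,000 share passes to Erik's issue.
Greta's share (£255,000) is divided into 3 shares of £85,000: Hamish, Wyatt, and Gwendolyn each take £85,000.
Fionn's share (£255,000) passes entirely to Gemma.
Erik's share (£255,000) is divided into 2 shares of £127,500: Hanna and Liesel each take £127,500.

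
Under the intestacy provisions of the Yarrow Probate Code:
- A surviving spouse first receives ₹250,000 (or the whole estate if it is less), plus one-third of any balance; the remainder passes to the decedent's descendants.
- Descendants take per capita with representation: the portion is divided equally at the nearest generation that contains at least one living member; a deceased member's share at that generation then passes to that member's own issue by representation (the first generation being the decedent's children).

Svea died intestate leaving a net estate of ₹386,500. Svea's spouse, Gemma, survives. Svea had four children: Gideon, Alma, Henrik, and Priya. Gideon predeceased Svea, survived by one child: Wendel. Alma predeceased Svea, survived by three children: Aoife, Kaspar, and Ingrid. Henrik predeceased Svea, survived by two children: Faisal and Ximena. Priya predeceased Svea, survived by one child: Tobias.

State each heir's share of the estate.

Gemma first takes ₹250,000, leaving a balance of ₹136,500. Gemma then takes one-third of the balance (₹45,500), for a total of ₹295,500. The remaining ₹91,000 passes to the descendants.
No child survives, so the initial division is made at the grandchildren's generation.
The descendants' portion (₹91,000) is divided into 7 shares of ₹13,000: Wendel, Aoife, Kaspar, Ingrid, Faisal, Ximena, and Tobias each take ₹13,000.

Gemma: ₹295,500; Wendel: ₹13,000; Aoife: ₹13,000; Kaspar: ₹13,000; Ingrid: ₹13,000; Faisal: ₹13,000; Ximena: ₹13,000; Tobias: ₹13,000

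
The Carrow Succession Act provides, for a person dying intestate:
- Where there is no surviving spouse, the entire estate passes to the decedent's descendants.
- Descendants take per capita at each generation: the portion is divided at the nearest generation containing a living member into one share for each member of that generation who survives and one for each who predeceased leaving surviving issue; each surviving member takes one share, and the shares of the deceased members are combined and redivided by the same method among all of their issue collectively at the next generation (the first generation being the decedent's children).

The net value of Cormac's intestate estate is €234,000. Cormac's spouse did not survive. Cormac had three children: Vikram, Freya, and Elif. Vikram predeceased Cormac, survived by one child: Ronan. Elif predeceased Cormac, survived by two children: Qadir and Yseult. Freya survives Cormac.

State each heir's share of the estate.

The entire €234,000 passes to the descendants.
That amount (€234,000) is divided at the children's generation into 3 shares of €78,000. Freya takes €78,000. The 2 shares of the deceased (Vikram and Elif) are combined into a pool of €156,000.
That pool (€156,000) is divided at the grandchildren's generation equally among Ronan, Qadir, and Yseult: €52,000 each.

Ronan: €52,000; Freya: €78,000; Qadir: €52,000; Yseult: €52,000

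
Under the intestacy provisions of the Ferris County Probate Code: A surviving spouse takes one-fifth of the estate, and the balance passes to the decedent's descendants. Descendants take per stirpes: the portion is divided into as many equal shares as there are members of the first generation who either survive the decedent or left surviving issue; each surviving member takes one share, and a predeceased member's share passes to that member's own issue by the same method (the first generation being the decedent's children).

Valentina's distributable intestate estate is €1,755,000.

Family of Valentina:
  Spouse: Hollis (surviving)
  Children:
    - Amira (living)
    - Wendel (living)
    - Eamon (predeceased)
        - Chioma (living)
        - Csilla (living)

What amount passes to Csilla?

Csilla receives €234,000.

Hollis takes one-fifth of €1,755,000 = €351,000. The remaining €1,404,000 passes to the descendants.
The descendants' portion (€1,404,000) is divided into 3 shares of €468,000: Amira and Wendel each take €468,000; Eamon's €468,000 share passes to Eamon's issue.
Eamon's share (€468,000) is divided into 2 shares of €234,000: Chioma and Csilla each take €234,000.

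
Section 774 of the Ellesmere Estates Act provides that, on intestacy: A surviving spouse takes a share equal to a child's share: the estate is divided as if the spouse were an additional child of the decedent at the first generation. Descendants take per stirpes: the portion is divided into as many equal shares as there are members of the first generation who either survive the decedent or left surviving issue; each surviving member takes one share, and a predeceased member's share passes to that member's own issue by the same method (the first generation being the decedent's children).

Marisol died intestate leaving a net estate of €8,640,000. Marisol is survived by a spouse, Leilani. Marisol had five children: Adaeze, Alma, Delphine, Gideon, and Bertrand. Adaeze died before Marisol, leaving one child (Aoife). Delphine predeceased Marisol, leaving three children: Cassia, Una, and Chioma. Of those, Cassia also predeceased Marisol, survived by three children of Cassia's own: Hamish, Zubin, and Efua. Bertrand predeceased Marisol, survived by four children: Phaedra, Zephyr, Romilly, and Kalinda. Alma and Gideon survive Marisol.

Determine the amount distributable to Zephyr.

The spouse counts as an additional share at the children's level, so there are 6 primary shares of €1,440,000. Leilani takes one such share (€1,440,000).
The children's combined portion (€7,200,000) is divided into 5 shares of €1,440,000: Alma and Gideon each take €1,440,000; Adaeze's €1,440,000 share passes to Adaeze's issue; Delphine's €1,440,000 share passes to Delphine's issue; Bertrand's €1,440,000 share passes to Bertrand's issue.
Adaeze's share (€1,440,000) passes entirely to Aoife.
Delphine's share (€1,440,000) is divided into 3 shares of €480,000: Una and Chioma each take €480,000; Cassia's €480,000 share passes to Cassia's issue.
Cassia's share (€480,000) is divided into 3 shares of €160,000: Hamish, Zubin, and Efua each take €160,000.
Bertrand's share (€1,440,000) is divided into 4 shares of €360,000: Phaedra, Zephyr, Romilly, and Kalinda each take €360,000.

Zephyr receives €360,000.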